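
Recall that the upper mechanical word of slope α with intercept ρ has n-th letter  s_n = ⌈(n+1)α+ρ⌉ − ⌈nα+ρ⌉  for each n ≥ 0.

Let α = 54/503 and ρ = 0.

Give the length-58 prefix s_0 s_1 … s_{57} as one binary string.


n=0: ⌈(1·54)/503⌉ − ⌈(0·54)/503⌉ = ⌈54/503⌉ − ⌈0/503⌉ = 1 − 0 = 1
n=1: ⌈(2·54)/503⌉ − ⌈(1·54)/503⌉ = ⌈108/503⌉ − ⌈54/503⌉ = 1 − 1 = 0
n=2: ⌈(3·54)/503⌉ − ⌈(2·54)/503⌉ = ⌈162/503⌉ − ⌈108/503⌉ = 1 − 1 = 0
n=3: ⌈(4·54)/503⌉ − ⌈(3·54)/503⌉ = ⌈216/503⌉ − ⌈162/503⌉ = 1 − 1 = 0
n=4: ⌈(5·54)/503⌉ − ⌈(4·54)/503⌉ = ⌈270/503⌉ − ⌈216/503⌉ = 1 − 1 = 0
n=5: ⌈(6·54)/503⌉ − ⌈(5·54)/503⌉ = ⌈324/503⌉ − ⌈270/503⌉ = 1 − 1 = 0
n=6: ⌈(7·54)/503⌉ − ⌈(6·54)/503⌉ = ⌈378/503⌉ − ⌈324/503⌉ = 1 − 1 = 0
n=7: ⌈(8·54)/503⌉ − ⌈(7·54)/503⌉ = ⌈432/503⌉ − ⌈378/503⌉ = 1 − 1 = 0
n=8: ⌈(9·54)/503⌉ − ⌈(8·54)/503⌉ = ⌈486/503⌉ − ⌈432/503⌉ = 1 − 1 = 0
n=9: ⌈(10·54)/503⌉ − ⌈(9·54)/503⌉ = ⌈540/503⌉ − ⌈486/503⌉ = 2 − 1 = 1
n=10: ⌈(11·54)/503⌉ − ⌈(10·54)/503⌉ = ⌈594/503⌉ − ⌈540/503⌉ = 2 − 2 = 0
n=11: ⌈(12·54)/503⌉ − ⌈(11·54)/503⌉ = ⌈648/503⌉ − ⌈594/503⌉ = 2 − 2 = 0
n=12: ⌈(13·54)/503⌉ − ⌈(12·54)/503⌉ = ⌈702/503⌉ − ⌈648/503⌉ = 2 − 2 = 0
n=13: ⌈(14·54)/503⌉ − ⌈(13·54)/503⌉ = ⌈756/503⌉ − ⌈702/503⌉ = 2 − 2 = 0
n=14: ⌈(15·54)/503⌉ − ⌈(14·54)/503⌉ = ⌈810/503⌉ − ⌈756/503⌉ = 2 − 2 = 0
n=15: ⌈(16·54)/503⌉ − ⌈(15·54)/503⌉ = ⌈864/503⌉ − ⌈810/503⌉ = 2 − 2 = 0
n=16: ⌈(17·54)/503⌉ − ⌈(16·54)/503⌉ = ⌈918/503⌉ − ⌈864/503⌉ = 2 − 2 = 0
n=17: ⌈(18·54)/503⌉ − ⌈(17·54)/503⌉ = ⌈972/503⌉ − ⌈918/503⌉ = 2 − 2 = 0
n=18: ⌈(19·54)/503⌉ − ⌈(18·54)/503⌉ = ⌈1026/503⌉ − ⌈972/503⌉ = 3 − 2 = 1
n=19: ⌈(20·54)/503⌉ − ⌈(19·54)/503⌉ = ⌈1080/503⌉ − ⌈1026/503⌉ = 3 − 3 = 0
n=20: ⌈(21·54)/503⌉ − ⌈(20·54)/503⌉ = ⌈1134/503⌉ − ⌈1080/503⌉ = 3 − 3 = 0
n=21: ⌈(22·54)/503⌉ − ⌈(21·54)/503⌉ = ⌈1188/503⌉ − ⌈1134/503⌉ = 3 − 3 = 0
n=22: ⌈(23·54)/503⌉ − ⌈(22·54)/503⌉ = ⌈1242/503⌉ − ⌈1188/503⌉ = 3 − 3 = 0
n=23: ⌈(24·54)/503⌉ − ⌈(23·54)/503⌉ = ⌈1296/503⌉ − ⌈1242/503⌉ = 3 − 3 = 0
n=24: ⌈(25·54)/503⌉ − ⌈(24·54)/503⌉ = ⌈1350/503⌉ − ⌈1296/503⌉ = 3 − 3 = 0
n=25: ⌈(26·54)/503⌉ − ⌈(25·54)/503⌉ = ⌈1404/503⌉ − ⌈1350/503⌉ = 3 − 3 = 0
n=26: ⌈(27·54)/503⌉ − ⌈(26·54)/503⌉ = ⌈1458/503⌉ − ⌈1404/503⌉ = 3 − 3 = 0
n=27: ⌈(28·54)/503⌉ − ⌈(27·54)/503⌉ = ⌈1512/503⌉ − ⌈1458/503⌉ = 4 − 3 = 1
n=28: ⌈(29·54)/503⌉ − ⌈(28·54)/503⌉ = ⌈1566/503⌉ − ⌈1512/503⌉ = 4 − 4 = 0
n=29: ⌈(30·54)/503⌉ − ⌈(29·54)/503⌉ = ⌈1620/503⌉ − ⌈1566/503⌉ = 4 − 4 = 0
n=30: ⌈(31·54)/503⌉ − ⌈(30·54)/503⌉ = ⌈1674/503⌉ − ⌈1620/503⌉ = 4 − 4 = 0
n=31: ⌈(32·54)/503⌉ − ⌈(31·54)/503⌉ = ⌈1728/503⌉ − ⌈1674/503⌉ = 4 − 4 = 0
n=32: ⌈(33·54)/503⌉ − ⌈(32·54)/503⌉ = ⌈1782/503⌉ − ⌈1728/503⌉ = 4 − 4 = 0
n=33: ⌈(34·54)/503⌉ − ⌈(33·54)/503⌉ = ⌈1836/503⌉ − ⌈1782/503⌉ = 4 − 4 = 0
n=34: ⌈(35·54)/503⌉ − ⌈(34·54)/503⌉ = ⌈1890/503⌉ − ⌈1836/503⌉ = 4 − 4 = 0
n=35: ⌈(36·54)/503⌉ − ⌈(35·54)/503⌉ = ⌈1944/503⌉ − ⌈1890/503⌉ = 4 − 4 = 0
n=36: ⌈(37·54)/503⌉ − ⌈(36·54)/503⌉ = ⌈1998/503⌉ − ⌈1944/503⌉ = 4 − 4 = 0
n=37: ⌈(38·54)/503⌉ − ⌈(37·54)/503⌉ = ⌈2052/503⌉ − ⌈1998/503⌉ = 5 − 4 = 1
n=38: ⌈(39·54)/503⌉ − ⌈(38·54)/503⌉ = ⌈2106/503⌉ − ⌈2052/503⌉ = 5 − 5 = 0
n=39: ⌈(40·54)/503⌉ − ⌈(39·54)/503⌉ = ⌈2160/503⌉ − ⌈2106/503⌉ = 5 − 5 = 0
n=40: ⌈(41·54)/503⌉ − ⌈(40·54)/503⌉ = ⌈2214/503⌉ − ⌈2160/503⌉ = 5 − 5 = 0
n=41: ⌈(42·54)/503⌉ − ⌈(41·54)/503⌉ = ⌈2268/503⌉ − ⌈2214/503⌉ = 5 − 5 = 0
n=42: ⌈(43·54)/503⌉ − ⌈(42·54)/503⌉ = ⌈2322/503⌉ − ⌈2268/503⌉ = 5 − 5 = 0
n=43: ⌈(44·54)/503⌉ − ⌈(43·54)/503⌉ = ⌈2376/503⌉ − ⌈2322/503⌉ = 5 − 5 = 0
n=44: ⌈(45·54)/503⌉ − ⌈(44·54)/503⌉ = ⌈2430/503⌉ − ⌈2376/503⌉ = 5 − 5 = 0
n=45: ⌈(46·54)/503⌉ − ⌈(45·54)/503⌉ = ⌈2484/503⌉ − ⌈2430/503⌉ = 5 − 5 = 0
n=46: ⌈(47·54)/503⌉ − ⌈(46·54)/503⌉ = ⌈2538/503⌉ − ⌈2484/503⌉ = 6 − 5 = 1
n=47: ⌈(48·54)/503⌉ − ⌈(47·54)/503⌉ = ⌈2592/503⌉ − ⌈2538/503⌉ = 6 − 6 = 0
n=48: ⌈(49·54)/503⌉ − ⌈(48·54)/503⌉ = ⌈2646/503⌉ − ⌈2592/503⌉ = 6 − 6 = 0
n=49: ⌈(50·54)/503⌉ − ⌈(49·54)/503⌉ = ⌈2700/503⌉ − ⌈2646/503⌉ = 6 − 6 = 0
n=50: ⌈(51·54)/503⌉ − ⌈(50·54)/503⌉ = ⌈2754/503⌉ − ⌈2700/503⌉ = 6 − 6 = 0
n=51: ⌈(52·54)/503⌉ − ⌈(51·54)/503⌉ = ⌈2808/503⌉ − ⌈2754/503⌉ = 6 − 6 = 0
n=52: ⌈(53·54)/503⌉ − ⌈(52·54)/503⌉ = ⌈2862/503⌉ − ⌈2808/503⌉ = 6 − 6 = 0
n=53: ⌈(54·54)/503⌉ − ⌈(53·54)/503⌉ = ⌈2916/503⌉ − ⌈2862/503⌉ = 6 − 6 = 0
n=54: ⌈(55·54)/503⌉ − ⌈(54·54)/503⌉ = ⌈2970/503⌉ − ⌈2916/503⌉ = 6 − 6 = 0
n=55: ⌈(56·54)/503⌉ − ⌈(55·54)/503⌉ = ⌈3024/503⌉ − ⌈2970/503⌉ = 7 − 6 = 1
n=56: ⌈(57·54)/503⌉ − ⌈(56·54)/503⌉ = ⌈3078/503⌉ − ⌈3024/503⌉ = 7 − 7 = 0
n=57: ⌈(58·54)/503⌉ − ⌈(57·54)/503⌉ = ⌈3132/503⌉ − ⌈3078/503⌉ = 7 − 7 = 0

1000000001000000001000000001000000000100000000100000000100


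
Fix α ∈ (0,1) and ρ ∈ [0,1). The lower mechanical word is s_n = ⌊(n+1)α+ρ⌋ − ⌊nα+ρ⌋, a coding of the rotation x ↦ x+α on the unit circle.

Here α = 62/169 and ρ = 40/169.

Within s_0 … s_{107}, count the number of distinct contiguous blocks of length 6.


t_n = ⌊(n·62+40)/169⌋ for n = 0 … 108:
  n=0…9: ⌊40/169⌋=0 ⌊102/169⌋=0 ⌊164/169⌋=0 ⌊226/169⌋=1 ⌊288/169⌋=1 ⌊350/169⌋=2 ⌊412/169⌋=2 ⌊474/169⌋=2 ⌊536/169⌋=3 ⌊598/169⌋=3
  n=10…19: ⌊660/169⌋=3 ⌊722/169⌋=4 ⌊784/169⌋=4 ⌊846/169⌋=5 ⌊908/169⌋=5 ⌊970/169⌋=5 ⌊1032/169⌋=6 ⌊1094/169⌋=6 ⌊1156/169⌋=6 ⌊1218/169⌋=7
  n=20…29: ⌊1280/169⌋=7 ⌊1342/169⌋=7 ⌊1404/169⌋=8 ⌊1466/169⌋=8 ⌊1528/169⌋=9 ⌊1590/169⌋=9 ⌊1652/169⌋=9 ⌊1714/169⌋=10 ⌊1776/169⌋=10 ⌊1838/169⌋=10
  n=30…39: ⌊1900/169⌋=11 ⌊1962/169⌋=11 ⌊2024/169⌋=11 ⌊2086/169⌋=12 ⌊2148/169⌋=12 ⌊2210/169⌋=13 ⌊2272/169⌋=13 ⌊2334/169⌋=13 ⌊2396/169⌋=14 ⌊2458/169⌋=14
  n=40…49: ⌊2520/169⌋=14 ⌊2582/169⌋=15 ⌊2644/169⌋=15 ⌊2706/169⌋=16 ⌊2768/169⌋=16 ⌊2830/169⌋=16 ⌊2892/169⌋=17 ⌊2954/169⌋=17 ⌊3016/169⌋=17 ⌊3078/169⌋=18
  n=50…59: ⌊3140/169⌋=18 ⌊3202/169⌋=18 ⌊3264/169⌋=19 ⌊3326/169⌋=19 ⌊3388/169⌋=20 ⌊3450/169⌋=20 ⌊3512/169⌋=20 ⌊3574/169⌋=21 ⌊3636/169⌋=21 ⌊3698/169⌋=21
  n=60…69: ⌊3760/169⌋=22 ⌊3822/169⌋=22 ⌊3884/169⌋=22 ⌊3946/169⌋=23 ⌊4008/169⌋=23 ⌊4070/169⌋=24 ⌊4132/169⌋=24 ⌊4194/169⌋=24 ⌊4256/169⌋=25 ⌊4318/169⌋=25
  n=70…79: ⌊4380/169⌋=25 ⌊4442/169⌋=26 ⌊4504/169⌋=26 ⌊4566/169⌋=27 ⌊4628/169⌋=27 ⌊4690/169⌋=27 ⌊4752/169⌋=28 ⌊4814/169⌋=28 ⌊4876/169⌋=28 ⌊4938/169⌋=29
  n=80…89: ⌊5000/169⌋=29 ⌊5062/169⌋=29 ⌊5124/169⌋=30 ⌊5186/169⌋=30 ⌊5248/169⌋=31 ⌊5310/169⌋=31 ⌊5372/169⌋=31 ⌊5434/169⌋=32 ⌊5496/169⌋=32 ⌊5558/169⌋=32
  n=90…99: ⌊5620/169⌋=33 ⌊5682/169⌋=33 ⌊5744/169⌋=33 ⌊5806/169⌋=34 ⌊5868/169⌋=34 ⌊5930/169⌋=35 ⌊5992/169⌋=35 ⌊6054/169⌋=35 ⌊6116/169⌋=36 ⌊6178/169⌋=36
  n=100…108: ⌊6240/169⌋=36 ⌊6302/169⌋=37 ⌊6364/169⌋=37 ⌊6426/169⌋=38 ⌊6488/169⌋=38 ⌊6550/169⌋=38 ⌊6612/169⌋=39 ⌊6674/169⌋=39 ⌊6736/169⌋=39
s_n = t_(n+1) − t_n for n = 0 … 107 gives
prefix = 001010010010100100100101001001001010010010100100100101001001001010010010100100100101001001001010010010100100
slide a length-6 window over [0..5] … [102..107] (103 windows); first occurrence of each distinct factor:
  [  0..  5] 001010
  [  1..  6] 010100
  [  2..  7] 101001
  [  3..  8] 010010
  [  4..  9] 100100
  [  5.. 10] 001001
  [  7.. 12] 100101
  (the other 96 windows repeat one of these)
distinct factors: {001001, 001010, 010010, 010100, 100100, 100101, 101001}
count = 7  (Sturmian bound for length 6 is 7)

7


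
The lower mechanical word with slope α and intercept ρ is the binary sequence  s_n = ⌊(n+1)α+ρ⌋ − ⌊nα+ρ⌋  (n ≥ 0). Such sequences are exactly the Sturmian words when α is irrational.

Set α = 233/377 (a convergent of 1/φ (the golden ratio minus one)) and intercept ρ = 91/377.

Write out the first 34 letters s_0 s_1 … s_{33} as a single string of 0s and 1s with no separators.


0110101101101011010110110101101101

n=0: ⌊(1·233+91)/377⌋ − ⌊(0·233+91)/377⌋ = ⌊324/377⌋ − ⌊91/377⌋ = 0 − 0 = 0
n=1: ⌊(2·233+91)/377⌋ − ⌊(1·233+91)/377⌋ = ⌊557/377⌋ − ⌊324/377⌋ = 1 − 0 = 1
n=2: ⌊(3·233+91)/377⌋ − ⌊(2·233+91)/377⌋ = ⌊790/377⌋ − ⌊557/377⌋ = 2 − 1 = 1
n=3: ⌊(4·233+91)/377⌋ − ⌊(3·233+91)/377⌋ = ⌊1023/377⌋ − ⌊790/377⌋ = 2 − 2 = 0
n=4: ⌊(5·233+91)/377⌋ − ⌊(4·233+91)/377⌋ = ⌊1256/377⌋ − ⌊1023/377⌋ = 3 − 2 = 1
n=5: ⌊(6·233+91)/377⌋ − ⌊(5·233+91)/377⌋ = ⌊1489/377⌋ − ⌊1256/377⌋ = 3 − 3 = 0
n=6: ⌊(7·233+91)/377⌋ − ⌊(6·233+91)/377⌋ = ⌊1722/377⌋ − ⌊1489/377⌋ = 4 − 3 = 1
n=7: ⌊(8·233+91)/377⌋ − ⌊(7·233+91)/377⌋ = ⌊1955/377⌋ − ⌊1722/377⌋ = 5 − 4 = 1
n=8: ⌊(9·233+91)/377⌋ − ⌊(8·233+91)/377⌋ = ⌊2188/377⌋ − ⌊1955/377⌋ = 5 − 5 = 0
n=9: ⌊(10·233+91)/377⌋ − ⌊(9·233+91)/377⌋ = ⌊2421/377⌋ − ⌊2188/377⌋ = 6 − 5 = 1
n=10: ⌊(11·233+91)/377⌋ − ⌊(10·233+91)/377⌋ = ⌊2654/377⌋ − ⌊2421/377⌋ = 7 − 6 = 1
n=11: ⌊(12·233+91)/377⌋ − ⌊(11·233+91)/377⌋ = ⌊2887/377⌋ − ⌊2654/377⌋ = 7 − 7 = 0
n=12: ⌊(13·233+91)/377⌋ − ⌊(12·233+91)/377⌋ = ⌊3120/377⌋ − ⌊2887/377⌋ = 8 − 7 = 1
n=13: ⌊(14·233+91)/377⌋ − ⌊(13·233+91)/377⌋ = ⌊3353/377⌋ − ⌊3120/377⌋ = 8 − 8 = 0
n=14: ⌊(15·233+91)/377⌋ − ⌊(14·233+91)/377⌋ = ⌊3586/377⌋ − ⌊3353/377⌋ = 9 − 8 = 1
n=15: ⌊(16·233+91)/377⌋ − ⌊(15·233+91)/377⌋ = ⌊3819/377⌋ − ⌊3586/377⌋ = 10 − 9 = 1
n=16: ⌊(17·233+91)/377⌋ − ⌊(16·233+91)/377⌋ = ⌊4052/377⌋ − ⌊3819/377⌋ = 10 − 10 = 0
n=17: ⌊(18·233+91)/377⌋ − ⌊(17·233+91)/377⌋ = ⌊4285/377⌋ − ⌊4052/377⌋ = 11 − 10 = 1
n=18: ⌊(19·233+91)/377⌋ − ⌊(18·233+91)/377⌋ = ⌊4518/377⌋ − ⌊4285/377⌋ = 11 − 11 = 0
n=19: ⌊(20·233+91)/377⌋ − ⌊(19·233+91)/377⌋ = ⌊4751/377⌋ − ⌊4518/377⌋ = 12 − 11 = 1
n=20: ⌊(21·233+91)/377⌋ − ⌊(20·233+91)/377⌋ = ⌊4984/377⌋ − ⌊4751/377⌋ = 13 − 12 = 1
n=21: ⌊(22·233+91)/377⌋ − ⌊(21·233+91)/377⌋ = ⌊5217/377⌋ − ⌊4984/377⌋ = 13 − 13 = 0
n=22: ⌊(23·233+91)/377⌋ − ⌊(22·233+91)/377⌋ = ⌊5450/377⌋ − ⌊5217/377⌋ = 14 − 13 = 1
n=23: ⌊(24·233+91)/377⌋ − ⌊(23·233+91)/377⌋ = ⌊5683/377⌋ − ⌊5450/377⌋ = 15 − 14 = 1
n=24: ⌊(25·233+91)/377⌋ − ⌊(24·233+91)/377⌋ = ⌊5916/377⌋ − ⌊5683/377⌋ = 15 − 15 = 0
n=25: ⌊(26·233+91)/377⌋ − ⌊(25·233+91)/377⌋ = ⌊6149/377⌋ − ⌊5916/377⌋ = 16 − 15 = 1
n=26: ⌊(27·233+91)/377⌋ − ⌊(26·233+91)/377⌋ = ⌊6382/377⌋ − ⌊6149/377⌋ = 16 − 16 = 0
n=27: ⌊(28·233+91)/377⌋ − ⌊(27·233+91)/377⌋ = ⌊6615/377⌋ − ⌊6382/377⌋ = 17 − 16 = 1
n=28: ⌊(29·233+91)/377⌋ − ⌊(28·233+91)/377⌋ = ⌊6848/377⌋ − ⌊6615/377⌋ = 18 − 17 = 1
n=29: ⌊(30·233+91)/377⌋ − ⌊(29·233+91)/377⌋ = ⌊7081/377⌋ − ⌊6848/377⌋ = 18 − 18 = 0
n=30: ⌊(31·233+91)/377⌋ − ⌊(30·233+91)/377⌋ = ⌊7314/377⌋ − ⌊7081/377⌋ = 19 − 18 = 1
n=31: ⌊(32·233+91)/377⌋ − ⌊(31·233+91)/377⌋ = ⌊7547/377⌋ − ⌊7314/377⌋ = 20 − 19 = 1
n=32: ⌊(33·233+91)/377⌋ − ⌊(32·233+91)/377⌋ = ⌊7780/377⌋ − ⌊7547/377⌋ = 20 − 20 = 0
n=33: ⌊(34·233+91)/377⌋ − ⌊(33·233+91)/377⌋ = ⌊8013/377⌋ − ⌊7780/377⌋ = 21 − 20 = 1


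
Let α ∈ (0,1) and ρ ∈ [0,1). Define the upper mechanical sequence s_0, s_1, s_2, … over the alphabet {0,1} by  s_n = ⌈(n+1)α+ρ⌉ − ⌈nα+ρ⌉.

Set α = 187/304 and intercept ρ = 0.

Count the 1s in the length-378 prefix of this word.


#1s = Σ_{n=0}^{377} s_n = Σ_{n=0}^{377} (⌈(n+1)α+ρ⌉ − ⌈nα+ρ⌉)
the sum telescopes: every ⌈nα+ρ⌉ with 0 < n < 378 appears once with + and once with −, leaving ⌈378α+ρ⌉ − ⌈0·α+ρ⌉
378α + ρ = (378·187) / 304 = 70686/304
ρ = 0/304
⌈70686/304⌉ = 233,  ⌈0/304⌉ = 0
#1s = 233 − 0 = 233

233


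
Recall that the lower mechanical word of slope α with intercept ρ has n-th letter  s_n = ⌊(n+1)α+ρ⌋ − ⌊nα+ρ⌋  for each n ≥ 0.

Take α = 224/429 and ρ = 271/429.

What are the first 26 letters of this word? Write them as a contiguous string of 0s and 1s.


10101010101010101101010101

n=0: ⌊(1·224+271)/429⌋ − ⌊(0·224+271)/429⌋ = ⌊495/429⌋ − ⌊271/429⌋ = 1 − 0 = 1
n=1: ⌊(2·224+271)/429⌋ − ⌊(1·224+271)/429⌋ = ⌊719/429⌋ − ⌊495/429⌋ = 1 − 1 = 0
n=2: ⌊(3·224+271)/429⌋ − ⌊(2·224+271)/429⌋ = ⌊943/429⌋ − ⌊719/429⌋ = 2 − 1 = 1
n=3: ⌊(4·224+271)/429⌋ − ⌊(3·224+271)/429⌋ = ⌊1167/429⌋ − ⌊943/429⌋ = 2 − 2 = 0
n=4: ⌊(5·224+271)/429⌋ − ⌊(4·224+271)/429⌋ = ⌊1391/429⌋ − ⌊1167/429⌋ = 3 − 2 = 1
n=5: ⌊(6·224+271)/429⌋ − ⌊(5·224+271)/429⌋ = ⌊1615/429⌋ − ⌊1391/429⌋ = 3 − 3 = 0
n=6: ⌊(7·224+271)/429⌋ − ⌊(6·224+271)/429⌋ = ⌊1839/429⌋ − ⌊1615/429⌋ = 4 − 3 = 1
n=7: ⌊(8·224+271)/429⌋ − ⌊(7·224+271)/429⌋ = ⌊2063/429⌋ − ⌊1839/429⌋ = 4 − 4 = 0
n=8: ⌊(9·224+271)/429⌋ − ⌊(8·224+271)/429⌋ = ⌊2287/429⌋ − ⌊2063/429⌋ = 5 − 4 = 1
n=9: ⌊(10·224+271)/429⌋ − ⌊(9·224+271)/429⌋ = ⌊2511/429⌋ − ⌊2287/429⌋ = 5 − 5 = 0
n=10: ⌊(11·224+271)/429⌋ − ⌊(10·224+271)/429⌋ = ⌊2735/429⌋ − ⌊2511/429⌋ = 6 − 5 = 1
n=11: ⌊(12·224+271)/429⌋ − ⌊(11·224+271)/429⌋ = ⌊2959/429⌋ − ⌊2735/429⌋ = 6 − 6 = 0
n=12: ⌊(13·224+271)/429⌋ − ⌊(12·224+271)/429⌋ = ⌊3183/429⌋ − ⌊2959/429⌋ = 7 − 6 = 1
n=13: ⌊(14·224+271)/429⌋ − ⌊(13·224+271)/429⌋ = ⌊3407/429⌋ − ⌊3183/429⌋ = 7 − 7 = 0
n=14: ⌊(15·224+271)/429⌋ − ⌊(14·224+271)/429⌋ = ⌊3631/429⌋ − ⌊3407/429⌋ = 8 − 7 = 1
n=15: ⌊(16·224+271)/429⌋ − ⌊(15·224+271)/429⌋ = ⌊3855/429⌋ − ⌊3631/429⌋ = 8 − 8 = 0
n=16: ⌊(17·224+271)/429⌋ − ⌊(16·224+271)/429⌋ = ⌊4079/429⌋ − ⌊3855/429⌋ = 9 − 8 = 1
n=17: ⌊(18·224+271)/429⌋ − ⌊(17·224+271)/429⌋ = ⌊4303/429⌋ − ⌊4079/429⌋ = 10 − 9 = 1
n=18: ⌊(19·224+271)/429⌋ − ⌊(18·224+271)/429⌋ = ⌊4527/429⌋ − ⌊4303/429⌋ = 10 − 10 = 0
n=19: ⌊(20·224+271)/429⌋ − ⌊(19·224+271)/429⌋ = ⌊4751/429⌋ − ⌊4527/429⌋ = 11 − 10 = 1
n=20: ⌊(21·224+271)/429⌋ − ⌊(20·224+271)/429⌋ = ⌊4975/429⌋ − ⌊4751/429⌋ = 11 − 11 = 0
n=21: ⌊(22·224+271)/429⌋ − ⌊(21·224+271)/429⌋ = ⌊5199/429⌋ − ⌊4975/429⌋ = 12 − 11 = 1
n=22: ⌊(23·224+271)/429⌋ − ⌊(22·224+271)/429⌋ = ⌊5423/429⌋ − ⌊5199/429⌋ = 12 − 12 = 0
n=23: ⌊(24·224+271)/429⌋ − ⌊(23·224+271)/429⌋ = ⌊5647/429⌋ − ⌊5423/429⌋ = 13 − 12 = 1
n=24: ⌊(25·224+271)/429⌋ − ⌊(24·224+271)/429⌋ = ⌊5871/429⌋ − ⌊5647/429⌋ = 13 − 13 = 0
n=25: ⌊(26·224+271)/429⌋ − ⌊(25·224+271)/429⌋ = ⌊6095/429⌋ − ⌊5871/429⌋ = 14 − 13 = 1


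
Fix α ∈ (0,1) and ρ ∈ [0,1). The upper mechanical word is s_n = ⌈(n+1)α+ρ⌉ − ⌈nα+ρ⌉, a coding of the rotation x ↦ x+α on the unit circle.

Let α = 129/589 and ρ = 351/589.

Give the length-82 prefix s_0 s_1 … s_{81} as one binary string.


0100001000100001000010001000010001000010001000010000100010000100010000100010000100

n=0: ⌈(1·129+351)/589⌉ − ⌈(0·129+351)/589⌉ = ⌈480/589⌉ − ⌈351/589⌉ = 1 − 1 = 0
n=1: ⌈(2·129+351)/589⌉ − ⌈(1·129+351)/589⌉ = ⌈609/589⌉ − ⌈480/589⌉ = 2 − 1 = 1
n=2: ⌈(3·129+351)/589⌉ − ⌈(2·129+351)/589⌉ = ⌈738/589⌉ − ⌈609/589⌉ = 2 − 2 = 0
n=3: ⌈(4·129+351)/589⌉ − ⌈(3·129+351)/589⌉ = ⌈867/589⌉ − ⌈738/589⌉ = 2 − 2 = 0
n=4: ⌈(5·129+351)/589⌉ − ⌈(4·129+351)/589⌉ = ⌈996/589⌉ − ⌈867/589⌉ = 2 − 2 = 0
n=5: ⌈(6·129+351)/589⌉ − ⌈(5·129+351)/589⌉ = ⌈1125/589⌉ − ⌈996/589⌉ = 2 − 2 = 0
n=6: ⌈(7·129+351)/589⌉ − ⌈(6·129+351)/589⌉ = ⌈1254/589⌉ − ⌈1125/589⌉ = 3 − 2 = 1
n=7: ⌈(8·129+351)/589⌉ − ⌈(7·129+351)/589⌉ = ⌈1383/589⌉ − ⌈1254/589⌉ = 3 − 3 = 0
n=8: ⌈(9·129+351)/589⌉ − ⌈(8·129+351)/589⌉ = ⌈1512/589⌉ − ⌈1383/589⌉ = 3 − 3 = 0
n=9: ⌈(10·129+351)/589⌉ − ⌈(9·129+351)/589⌉ = ⌈1641/589⌉ − ⌈1512/589⌉ = 3 − 3 = 0
n=10: ⌈(11·129+351)/589⌉ − ⌈(10·129+351)/589⌉ = ⌈1770/589⌉ − ⌈1641/589⌉ = 4 − 3 = 1
n=11: ⌈(12·129+351)/589⌉ − ⌈(11·129+351)/589⌉ = ⌈1899/589⌉ − ⌈1770/589⌉ = 4 − 4 = 0
n=12: ⌈(13·129+351)/589⌉ − ⌈(12·129+351)/589⌉ = ⌈2028/589⌉ − ⌈1899/589⌉ = 4 − 4 = 0
n=13: ⌈(14·129+351)/589⌉ − ⌈(13·129+351)/589⌉ = ⌈2157/589⌉ − ⌈2028/589⌉ = 4 − 4 = 0
n=14: ⌈(15·129+351)/589⌉ − ⌈(14·129+351)/589⌉ = ⌈2286/589⌉ − ⌈2157/589⌉ = 4 − 4 = 0
n=15: ⌈(16·129+351)/589⌉ − ⌈(15·129+351)/589⌉ = ⌈2415/589⌉ − ⌈2286/589⌉ = 5 − 4 = 1
n=16: ⌈(17·129+351)/589⌉ − ⌈(16·129+351)/589⌉ = ⌈2544/589⌉ − ⌈2415/589⌉ = 5 − 5 = 0
n=17: ⌈(18·129+351)/589⌉ − ⌈(17·129+351)/589⌉ = ⌈2673/589⌉ − ⌈2544/589⌉ = 5 − 5 = 0
n=18: ⌈(19·129+351)/589⌉ − ⌈(18·129+351)/589⌉ = ⌈2802/589⌉ − ⌈2673/589⌉ = 5 − 5 = 0
n=19: ⌈(20·129+351)/589⌉ − ⌈(19·129+351)/589⌉ = ⌈2931/589⌉ − ⌈2802/589⌉ = 5 − 5 = 0
n=20: ⌈(21·129+351)/589⌉ − ⌈(20·129+351)/589⌉ = ⌈3060/589⌉ − ⌈2931/589⌉ = 6 − 5 = 1
n=21: ⌈(22·129+351)/589⌉ − ⌈(21·129+351)/589⌉ = ⌈3189/589⌉ − ⌈3060/589⌉ = 6 − 6 = 0
n=22: ⌈(23·129+351)/589⌉ − ⌈(22·129+351)/589⌉ = ⌈3318/589⌉ − ⌈3189/589⌉ = 6 − 6 = 0
n=23: ⌈(24·129+351)/589⌉ − ⌈(23·129+351)/589⌉ = ⌈3447/589⌉ − ⌈3318/589⌉ = 6 − 6 = 0
n=24: ⌈(25·129+351)/589⌉ − ⌈(24·129+351)/589⌉ = ⌈3576/589⌉ − ⌈3447/589⌉ = 7 − 6 = 1
n=25: ⌈(26·129+351)/589⌉ − ⌈(25·129+351)/589⌉ = ⌈3705/589⌉ − ⌈3576/589⌉ = 7 − 7 = 0
n=26: ⌈(27·129+351)/589⌉ − ⌈(26·129+351)/589⌉ = ⌈3834/589⌉ − ⌈3705/589⌉ = 7 − 7 = 0
n=27: ⌈(28·129+351)/589⌉ − ⌈(27·129+351)/589⌉ = ⌈3963/589⌉ − ⌈3834/589⌉ = 7 − 7 = 0
n=28: ⌈(29·129+351)/589⌉ − ⌈(28·129+351)/589⌉ = ⌈4092/589⌉ − ⌈3963/589⌉ = 7 − 7 = 0
n=29: ⌈(30·129+351)/589⌉ − ⌈(29·129+351)/589⌉ = ⌈4221/589⌉ − ⌈4092/589⌉ = 8 − 7 = 1
n=30: ⌈(31·129+351)/589⌉ − ⌈(30·129+351)/589⌉ = ⌈4350/589⌉ − ⌈4221/589⌉ = 8 − 8 = 0
n=31: ⌈(32·129+351)/589⌉ − ⌈(31·129+351)/589⌉ = ⌈4479/589⌉ − ⌈4350/589⌉ = 8 − 8 = 0
n=32: ⌈(33·129+351)/589⌉ − ⌈(32·129+351)/589⌉ = ⌈4608/589⌉ − ⌈4479/589⌉ = 8 − 8 = 0
n=33: ⌈(34·129+351)/589⌉ − ⌈(33·129+351)/589⌉ = ⌈4737/589⌉ − ⌈4608/589⌉ = 9 − 8 = 1
n=34: ⌈(35·129+351)/589⌉ − ⌈(34·129+351)/589⌉ = ⌈4866/589⌉ − ⌈4737/589⌉ = 9 − 9 = 0
n=35: ⌈(36·129+351)/589⌉ − ⌈(35·129+351)/589⌉ = ⌈4995/589⌉ − ⌈4866/589⌉ = 9 − 9 = 0
n=36: ⌈(37·129+351)/589⌉ − ⌈(36·129+351)/589⌉ = ⌈5124/589⌉ − ⌈4995/589⌉ = 9 − 9 = 0
n=37: ⌈(38·129+351)/589⌉ − ⌈(37·129+351)/589⌉ = ⌈5253/589⌉ − ⌈5124/589⌉ = 9 − 9 = 0
n=38: ⌈(39·129+351)/589⌉ − ⌈(38·129+351)/589⌉ = ⌈5382/589⌉ − ⌈5253/589⌉ = 10 − 9 = 1
n=39: ⌈(40·129+351)/589⌉ − ⌈(39·129+351)/589⌉ = ⌈5511/589⌉ − ⌈5382/589⌉ = 10 − 10 = 0
n=40: ⌈(41·129+351)/589⌉ − ⌈(40·129+351)/589⌉ = ⌈5640/589⌉ − ⌈5511/589⌉ = 10 − 10 = 0
n=41: ⌈(42·129+351)/589⌉ − ⌈(41·129+351)/589⌉ = ⌈5769/589⌉ − ⌈5640/589⌉ = 10 − 10 = 0
n=42: ⌈(43·129+351)/589⌉ − ⌈(42·129+351)/589⌉ = ⌈5898/589⌉ − ⌈5769/589⌉ = 11 − 10 = 1
n=43: ⌈(44·129+351)/589⌉ − ⌈(43·129+351)/589⌉ = ⌈6027/589⌉ − ⌈5898/589⌉ = 11 − 11 = 0
n=44: ⌈(45·129+351)/589⌉ − ⌈(44·129+351)/589⌉ = ⌈6156/589⌉ − ⌈6027/589⌉ = 11 − 11 = 0
n=45: ⌈(46·129+351)/589⌉ − ⌈(45·129+351)/589⌉ = ⌈6285/589⌉ − ⌈6156/589⌉ = 11 − 11 = 0
n=46: ⌈(47·129+351)/589⌉ − ⌈(46·129+351)/589⌉ = ⌈6414/589⌉ − ⌈6285/589⌉ = 11 − 11 = 0
n=47: ⌈(48·129+351)/589⌉ − ⌈(47·129+351)/589⌉ = ⌈6543/589⌉ − ⌈6414/589⌉ = 12 − 11 = 1
n=48: ⌈(49·129+351)/589⌉ − ⌈(48·129+351)/589⌉ = ⌈6672/589⌉ − ⌈6543/589⌉ = 12 − 12 = 0
n=49: ⌈(50·129+351)/589⌉ − ⌈(49·129+351)/589⌉ = ⌈6801/589⌉ − ⌈6672/589⌉ = 12 − 12 = 0
n=50: ⌈(51·129+351)/589⌉ − ⌈(50·129+351)/589⌉ = ⌈6930/589⌉ − ⌈6801/589⌉ = 12 − 12 = 0
n=51: ⌈(52·129+351)/589⌉ − ⌈(51·129+351)/589⌉ = ⌈7059/589⌉ − ⌈6930/589⌉ = 12 − 12 = 0
n=52: ⌈(53·129+351)/589⌉ − ⌈(52·129+351)/589⌉ = ⌈7188/589⌉ − ⌈7059/589⌉ = 13 − 12 = 1
n=53: ⌈(54·129+351)/589⌉ − ⌈(53·129+351)/589⌉ = ⌈7317/589⌉ − ⌈7188/589⌉ = 13 − 13 = 0
n=54: ⌈(55·129+351)/589⌉ − ⌈(54·129+351)/589⌉ = ⌈7446/589⌉ − ⌈7317/589⌉ = 13 − 13 = 0
n=55: ⌈(56·129+351)/589⌉ − ⌈(55·129+351)/589⌉ = ⌈7575/589⌉ − ⌈7446/589⌉ = 13 − 13 = 0
n=56: ⌈(57·129+351)/589⌉ − ⌈(56·129+351)/589⌉ = ⌈7704/589⌉ − ⌈7575/589⌉ = 14 − 13 = 1
n=57: ⌈(58·129+351)/589⌉ − ⌈(57·129+351)/589⌉ = ⌈7833/589⌉ − ⌈7704/589⌉ = 14 − 14 = 0
n=58: ⌈(59·129+351)/589⌉ − ⌈(58·129+351)/589⌉ = ⌈7962/589⌉ − ⌈7833/589⌉ = 14 − 14 = 0
n=59: ⌈(60·129+351)/589⌉ − ⌈(59·129+351)/589⌉ = ⌈8091/589⌉ − ⌈7962/589⌉ = 14 − 14 = 0
n=60: ⌈(61·129+351)/589⌉ − ⌈(60·129+351)/589⌉ = ⌈8220/589⌉ − ⌈8091/589⌉ = 14 − 14 = 0
n=61: ⌈(62·129+351)/589⌉ − ⌈(61·129+351)/589⌉ = ⌈8349/589⌉ − ⌈8220/589⌉ = 15 − 14 = 1
n=62: ⌈(63·129+351)/589⌉ − ⌈(62·129+351)/589⌉ = ⌈8478/589⌉ − ⌈8349/589⌉ = 15 − 15 = 0
n=63: ⌈(64·129+351)/589⌉ − ⌈(63·129+351)/589⌉ = ⌈8607/589⌉ − ⌈8478/589⌉ = 15 − 15 = 0
n=64: ⌈(65·129+351)/589⌉ − ⌈(64·129+351)/589⌉ = ⌈8736/589⌉ − ⌈8607/589⌉ = 15 − 15 = 0
n=65: ⌈(66·129+351)/589⌉ − ⌈(65·129+351)/589⌉ = ⌈8865/589⌉ − ⌈8736/589⌉ = 16 − 15 = 1
n=66: ⌈(67·129+351)/589⌉ − ⌈(66·129+351)/589⌉ = ⌈8994/589⌉ − ⌈8865/589⌉ = 16 − 16 = 0
n=67: ⌈(68·129+351)/589⌉ − ⌈(67·129+351)/589⌉ = ⌈9123/589⌉ − ⌈8994/589⌉ = 16 − 16 = 0
n=68: ⌈(69·129+351)/589⌉ − ⌈(68·129+351)/589⌉ = ⌈9252/589⌉ − ⌈9123/589⌉ = 16 − 16 = 0
n=69: ⌈(70·129+351)/589⌉ − ⌈(69·129+351)/589⌉ = ⌈9381/589⌉ − ⌈9252/589⌉ = 16 − 16 = 0
n=70: ⌈(71·129+351)/589⌉ − ⌈(70·129+351)/589⌉ = ⌈9510/589⌉ − ⌈9381/589⌉ = 17 − 16 = 1
n=71: ⌈(72·129+351)/589⌉ − ⌈(71·129+351)/589⌉ = ⌈9639/589⌉ − ⌈9510/589⌉ = 17 − 17 = 0
n=72: ⌈(73·129+351)/589⌉ − ⌈(72·129+351)/589⌉ = ⌈9768/589⌉ − ⌈9639/589⌉ = 17 − 17 = 0
n=73: ⌈(74·129+351)/589⌉ − ⌈(73·129+351)/589⌉ = ⌈9897/589⌉ − ⌈9768/589⌉ = 17 − 17 = 0
n=74: ⌈(75·129+351)/589⌉ − ⌈(74·129+351)/589⌉ = ⌈10026/589⌉ − ⌈9897/589⌉ = 18 − 17 = 1
n=75: ⌈(76·129+351)/589⌉ − ⌈(75·129+351)/589⌉ = ⌈10155/589⌉ − ⌈10026/589⌉ = 18 − 18 = 0
n=76: ⌈(77·129+351)/589⌉ − ⌈(76·129+351)/589⌉ = ⌈10284/589⌉ − ⌈10155/589⌉ = 18 − 18 = 0
n=77: ⌈(78·129+351)/589⌉ − ⌈(77·129+351)/589⌉ = ⌈10413/589⌉ − ⌈10284/589⌉ = 18 − 18 = 0
n=78: ⌈(79·129+351)/589⌉ − ⌈(78·129+351)/589⌉ = ⌈10542/589⌉ − ⌈10413/589⌉ = 18 − 18 = 0
n=79: ⌈(80·129+351)/589⌉ − ⌈(79·129+351)/589⌉ = ⌈10671/589⌉ − ⌈10542/589⌉ = 19 − 18 = 1
n=80: ⌈(81·129+351)/589⌉ − ⌈(80·129+351)/589⌉ = ⌈10800/589⌉ − ⌈10671/589⌉ = 19 − 19 = 0
n=81: ⌈(82·129+351)/589⌉ − ⌈(81·129+351)/589⌉ = ⌈10929/589⌉ − ⌈10800/589⌉ = 19 − 19 = 0


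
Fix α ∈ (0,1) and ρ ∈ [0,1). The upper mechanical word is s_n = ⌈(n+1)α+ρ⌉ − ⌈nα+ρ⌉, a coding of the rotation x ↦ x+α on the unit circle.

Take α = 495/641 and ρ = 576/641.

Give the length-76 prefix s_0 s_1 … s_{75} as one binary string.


n=0: ⌈(1·495+576)/641⌉ − ⌈(0·495+576)/641⌉ = ⌈1071/641⌉ − ⌈576/641⌉ = 2 − 1 = 1
n=1: ⌈(2·495+576)/641⌉ − ⌈(1·495+576)/641⌉ = ⌈1566/641⌉ − ⌈1071/641⌉ = 3 − 2 = 1
n=2: ⌈(3·495+576)/641⌉ − ⌈(2·495+576)/641⌉ = ⌈2061/641⌉ − ⌈1566/641⌉ = 4 − 3 = 1
n=3: ⌈(4·495+576)/641⌉ − ⌈(3·495+576)/641⌉ = ⌈2556/641⌉ − ⌈2061/641⌉ = 4 − 4 = 0
n=4: ⌈(5·495+576)/641⌉ − ⌈(4·495+576)/641⌉ = ⌈3051/641⌉ − ⌈2556/641⌉ = 5 − 4 = 1
n=5: ⌈(6·495+576)/641⌉ − ⌈(5·495+576)/641⌉ = ⌈3546/641⌉ − ⌈3051/641⌉ = 6 − 5 = 1
n=6: ⌈(7·495+576)/641⌉ − ⌈(6·495+576)/641⌉ = ⌈4041/641⌉ − ⌈3546/641⌉ = 7 − 6 = 1
n=7: ⌈(8·495+576)/641⌉ − ⌈(7·495+576)/641⌉ = ⌈4536/641⌉ − ⌈4041/641⌉ = 8 − 7 = 1
n=8: ⌈(9·495+576)/641⌉ − ⌈(8·495+576)/641⌉ = ⌈5031/641⌉ − ⌈4536/641⌉ = 8 − 8 = 0
n=9: ⌈(10·495+576)/641⌉ − ⌈(9·495+576)/641⌉ = ⌈5526/641⌉ − ⌈5031/641⌉ = 9 − 8 = 1
n=10: ⌈(11·495+576)/641⌉ − ⌈(10·495+576)/641⌉ = ⌈6021/641⌉ − ⌈5526/641⌉ = 10 − 9 = 1
n=11: ⌈(12·495+576)/641⌉ − ⌈(11·495+576)/641⌉ = ⌈6516/641⌉ − ⌈6021/641⌉ = 11 − 10 = 1
n=12: ⌈(13·495+576)/641⌉ − ⌈(12·495+576)/641⌉ = ⌈7011/641⌉ − ⌈6516/641⌉ = 11 − 11 = 0
n=13: ⌈(14·495+576)/641⌉ − ⌈(13·495+576)/641⌉ = ⌈7506/641⌉ − ⌈7011/641⌉ = 12 − 11 = 1
n=14: ⌈(15·495+576)/641⌉ − ⌈(14·495+576)/641⌉ = ⌈8001/641⌉ − ⌈7506/641⌉ = 13 − 12 = 1
n=15: ⌈(16·495+576)/641⌉ − ⌈(15·495+576)/641⌉ = ⌈8496/641⌉ − ⌈8001/641⌉ = 14 − 13 = 1
n=16: ⌈(17·495+576)/641⌉ − ⌈(16·495+576)/641⌉ = ⌈8991/641⌉ − ⌈8496/641⌉ = 15 − 14 = 1
n=17: ⌈(18·495+576)/641⌉ − ⌈(17·495+576)/641⌉ = ⌈9486/641⌉ − ⌈8991/641⌉ = 15 − 15 = 0
n=18: ⌈(19·495+576)/641⌉ − ⌈(18·495+576)/641⌉ = ⌈9981/641⌉ − ⌈9486/641⌉ = 16 − 15 = 1
n=19: ⌈(20·495+576)/641⌉ − ⌈(19·495+576)/641⌉ = ⌈10476/641⌉ − ⌈9981/641⌉ = 17 − 16 = 1
n=20: ⌈(21·495+576)/641⌉ − ⌈(20·495+576)/641⌉ = ⌈10971/641⌉ − ⌈10476/641⌉ = 18 − 17 = 1
n=21: ⌈(22·495+576)/641⌉ − ⌈(21·495+576)/641⌉ = ⌈11466/641⌉ − ⌈10971/641⌉ = 18 − 18 = 0
n=22: ⌈(23·495+576)/641⌉ − ⌈(22·495+576)/641⌉ = ⌈11961/641⌉ − ⌈11466/641⌉ = 19 − 18 = 1
n=23: ⌈(24·495+576)/641⌉ − ⌈(23·495+576)/641⌉ = ⌈12456/641⌉ − ⌈11961/641⌉ = 20 − 19 = 1
n=24: ⌈(25·495+576)/641⌉ − ⌈(24·495+576)/641⌉ = ⌈12951/641⌉ − ⌈12456/641⌉ = 21 − 20 = 1
n=25: ⌈(26·495+576)/641⌉ − ⌈(25·495+576)/641⌉ = ⌈13446/641⌉ − ⌈12951/641⌉ = 21 − 21 = 0
n=26: ⌈(27·495+576)/641⌉ − ⌈(26·495+576)/641⌉ = ⌈13941/641⌉ − ⌈13446/641⌉ = 22 − 21 = 1
n=27: ⌈(28·495+576)/641⌉ − ⌈(27·495+576)/641⌉ = ⌈14436/641⌉ − ⌈13941/641⌉ = 23 − 22 = 1
n=28: ⌈(29·495+576)/641⌉ − ⌈(28·495+576)/641⌉ = ⌈14931/641⌉ − ⌈14436/641⌉ = 24 − 23 = 1
n=29: ⌈(30·495+576)/641⌉ − ⌈(29·495+576)/641⌉ = ⌈15426/641⌉ − ⌈14931/641⌉ = 25 − 24 = 1
n=30: ⌈(31·495+576)/641⌉ − ⌈(30·495+576)/641⌉ = ⌈15921/641⌉ − ⌈15426/641⌉ = 25 − 25 = 0
n=31: ⌈(32·495+576)/641⌉ − ⌈(31·495+576)/641⌉ = ⌈16416/641⌉ − ⌈15921/641⌉ = 26 − 25 = 1
n=32: ⌈(33·495+576)/641⌉ − ⌈(32·495+576)/641⌉ = ⌈16911/641⌉ − ⌈16416/641⌉ = 27 − 26 = 1
n=33: ⌈(34·495+576)/641⌉ − ⌈(33·495+576)/641⌉ = ⌈17406/641⌉ − ⌈16911/641⌉ = 28 − 27 = 1
n=34: ⌈(35·495+576)/641⌉ − ⌈(34·495+576)/641⌉ = ⌈17901/641⌉ − ⌈17406/641⌉ = 28 − 28 = 0
n=35: ⌈(36·495+576)/641⌉ − ⌈(35·495+576)/641⌉ = ⌈18396/641⌉ − ⌈17901/641⌉ = 29 − 28 = 1
n=36: ⌈(37·495+576)/641⌉ − ⌈(36·495+576)/641⌉ = ⌈18891/641⌉ − ⌈18396/641⌉ = 30 − 29 = 1
n=37: ⌈(38·495+576)/641⌉ − ⌈(37·495+576)/641⌉ = ⌈19386/641⌉ − ⌈18891/641⌉ = 31 − 30 = 1
n=38: ⌈(39·495+576)/641⌉ − ⌈(38·495+576)/641⌉ = ⌈19881/641⌉ − ⌈19386/641⌉ = 32 − 31 = 1
n=39: ⌈(40·495+576)/641⌉ − ⌈(39·495+576)/641⌉ = ⌈20376/641⌉ − ⌈19881/641⌉ = 32 − 32 = 0
n=40: ⌈(41·495+576)/641⌉ − ⌈(40·495+576)/641⌉ = ⌈20871/641⌉ − ⌈20376/641⌉ = 33 − 32 = 1
n=41: ⌈(42·495+576)/641⌉ − ⌈(41·495+576)/641⌉ = ⌈21366/641⌉ − ⌈20871/641⌉ = 34 − 33 = 1
n=42: ⌈(43·495+576)/641⌉ − ⌈(42·495+576)/641⌉ = ⌈21861/641⌉ − ⌈21366/641⌉ = 35 − 34 = 1
n=43: ⌈(44·495+576)/641⌉ − ⌈(43·495+576)/641⌉ = ⌈22356/641⌉ − ⌈21861/641⌉ = 35 − 35 = 0
n=44: ⌈(45·495+576)/641⌉ − ⌈(44·495+576)/641⌉ = ⌈22851/641⌉ − ⌈22356/641⌉ = 36 − 35 = 1
n=45: ⌈(46·495+576)/641⌉ − ⌈(45·495+576)/641⌉ = ⌈23346/641⌉ − ⌈22851/641⌉ = 37 − 36 = 1
n=46: ⌈(47·495+576)/641⌉ − ⌈(46·495+576)/641⌉ = ⌈23841/641⌉ − ⌈23346/641⌉ = 38 − 37 = 1
n=47: ⌈(48·495+576)/641⌉ − ⌈(47·495+576)/641⌉ = ⌈24336/641⌉ − ⌈23841/641⌉ = 38 − 38 = 0
n=48: ⌈(49·495+576)/641⌉ − ⌈(48·495+576)/641⌉ = ⌈24831/641⌉ − ⌈24336/641⌉ = 39 − 38 = 1
n=49: ⌈(50·495+576)/641⌉ − ⌈(49·495+576)/641⌉ = ⌈25326/641⌉ − ⌈24831/641⌉ = 40 − 39 = 1
n=50: ⌈(51·495+576)/641⌉ − ⌈(50·495+576)/641⌉ = ⌈25821/641⌉ − ⌈25326/641⌉ = 41 − 40 = 1
n=51: ⌈(52·495+576)/641⌉ − ⌈(51·495+576)/641⌉ = ⌈26316/641⌉ − ⌈25821/641⌉ = 42 − 41 = 1
n=52: ⌈(53·495+576)/641⌉ − ⌈(52·495+576)/641⌉ = ⌈26811/641⌉ − ⌈26316/641⌉ = 42 − 42 = 0
n=53: ⌈(54·495+576)/641⌉ − ⌈(53·495+576)/641⌉ = ⌈27306/641⌉ − ⌈26811/641⌉ = 43 − 42 = 1
n=54: ⌈(55·495+576)/641⌉ − ⌈(54·495+576)/641⌉ = ⌈27801/641⌉ − ⌈27306/641⌉ = 44 − 43 = 1
n=55: ⌈(56·495+576)/641⌉ − ⌈(55·495+576)/641⌉ = ⌈28296/641⌉ − ⌈27801/641⌉ = 45 − 44 = 1
n=56: ⌈(57·495+576)/641⌉ − ⌈(56·495+576)/641⌉ = ⌈28791/641⌉ − ⌈28296/641⌉ = 45 − 45 = 0
n=57: ⌈(58·495+576)/641⌉ − ⌈(57·495+576)/641⌉ = ⌈29286/641⌉ − ⌈28791/641⌉ = 46 − 45 = 1
n=58: ⌈(59·495+576)/641⌉ − ⌈(58·495+576)/641⌉ = ⌈29781/641⌉ − ⌈29286/641⌉ = 47 − 46 = 1
n=59: ⌈(60·495+576)/641⌉ − ⌈(59·495+576)/641⌉ = ⌈30276/641⌉ − ⌈29781/641⌉ = 48 − 47 = 1
n=60: ⌈(61·495+576)/641⌉ − ⌈(60·495+576)/641⌉ = ⌈30771/641⌉ − ⌈30276/641⌉ = 49 − 48 = 1
n=61: ⌈(62·495+576)/641⌉ − ⌈(61·495+576)/641⌉ = ⌈31266/641⌉ − ⌈30771/641⌉ = 49 − 49 = 0
n=62: ⌈(63·495+576)/641⌉ − ⌈(62·495+576)/641⌉ = ⌈31761/641⌉ − ⌈31266/641⌉ = 50 − 49 = 1
n=63: ⌈(64·495+576)/641⌉ − ⌈(63·495+576)/641⌉ = ⌈32256/641⌉ − ⌈31761/641⌉ = 51 − 50 = 1
n=64: ⌈(65·495+576)/641⌉ − ⌈(64·495+576)/641⌉ = ⌈32751/641⌉ − ⌈32256/641⌉ = 52 − 51 = 1
n=65: ⌈(66·495+576)/641⌉ − ⌈(65·495+576)/641⌉ = ⌈33246/641⌉ − ⌈32751/641⌉ = 52 − 52 = 0
n=66: ⌈(67·495+576)/641⌉ − ⌈(66·495+576)/641⌉ = ⌈33741/641⌉ − ⌈33246/641⌉ = 53 − 52 = 1
n=67: ⌈(68·495+576)/641⌉ − ⌈(67·495+576)/641⌉ = ⌈34236/641⌉ − ⌈33741/641⌉ = 54 − 53 = 1
n=68: ⌈(69·495+576)/641⌉ − ⌈(68·495+576)/641⌉ = ⌈34731/641⌉ − ⌈34236/641⌉ = 55 − 54 = 1
n=69: ⌈(70·495+576)/641⌉ − ⌈(69·495+576)/641⌉ = ⌈35226/641⌉ − ⌈34731/641⌉ = 55 − 55 = 0
n=70: ⌈(71·495+576)/641⌉ − ⌈(70·495+576)/641⌉ = ⌈35721/641⌉ − ⌈35226/641⌉ = 56 − 55 = 1
n=71: ⌈(72·495+576)/641⌉ − ⌈(71·495+576)/641⌉ = ⌈36216/641⌉ − ⌈35721/641⌉ = 57 − 56 = 1
n=72: ⌈(73·495+576)/641⌉ − ⌈(72·495+576)/641⌉ = ⌈36711/641⌉ − ⌈36216/641⌉ = 58 − 57 = 1
n=73: ⌈(74·495+576)/641⌉ − ⌈(73·495+576)/641⌉ = ⌈37206/641⌉ − ⌈36711/641⌉ = 59 − 58 = 1
n=74: ⌈(75·495+576)/641⌉ − ⌈(74·495+576)/641⌉ = ⌈37701/641⌉ − ⌈37206/641⌉ = 59 − 59 = 0
n=75: ⌈(76·495+576)/641⌉ − ⌈(75·495+576)/641⌉ = ⌈38196/641⌉ − ⌈37701/641⌉ = 60 − 59 = 1

1110111101110111101110111011110111011110111011101111011101111011101110111101


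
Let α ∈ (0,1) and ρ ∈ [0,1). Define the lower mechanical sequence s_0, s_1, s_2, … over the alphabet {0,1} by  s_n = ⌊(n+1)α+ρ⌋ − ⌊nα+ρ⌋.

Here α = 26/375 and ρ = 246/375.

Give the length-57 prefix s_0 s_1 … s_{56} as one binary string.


000010000000000000010000000000000100000000000000100000000

n=0: ⌊(1·26+246)/375⌋ − ⌊(0·26+246)/375⌋ = ⌊272/375⌋ − ⌊246/375⌋ = 0 − 0 = 0
n=1: ⌊(2·26+246)/375⌋ − ⌊(1·26+246)/375⌋ = ⌊298/375⌋ − ⌊272/375⌋ = 0 − 0 = 0
n=2: ⌊(3·26+246)/375⌋ − ⌊(2·26+246)/375⌋ = ⌊324/375⌋ − ⌊298/375⌋ = 0 − 0 = 0
n=3: ⌊(4·26+246)/375⌋ − ⌊(3·26+246)/375⌋ = ⌊350/375⌋ − ⌊324/375⌋ = 0 − 0 = 0
n=4: ⌊(5·26+246)/375⌋ − ⌊(4·26+246)/375⌋ = ⌊376/375⌋ − ⌊350/375⌋ = 1 − 0 = 1
n=5: ⌊(6·26+246)/375⌋ − ⌊(5·26+246)/375⌋ = ⌊402/375⌋ − ⌊376/375⌋ = 1 − 1 = 0
n=6: ⌊(7·26+246)/375⌋ − ⌊(6·26+246)/375⌋ = ⌊428/375⌋ − ⌊402/375⌋ = 1 − 1 = 0
n=7: ⌊(8·26+246)/375⌋ − ⌊(7·26+246)/375⌋ = ⌊454/375⌋ − ⌊428/375⌋ = 1 − 1 = 0
n=8: ⌊(9·26+246)/375⌋ − ⌊(8·26+246)/375⌋ = ⌊480/375⌋ − ⌊454/375⌋ = 1 − 1 = 0
n=9: ⌊(10·26+246)/375⌋ − ⌊(9·26+246)/375⌋ = ⌊506/375⌋ − ⌊480/375⌋ = 1 − 1 = 0
n=10: ⌊(11·26+246)/375⌋ − ⌊(10·26+246)/375⌋ = ⌊532/375⌋ − ⌊506/375⌋ = 1 − 1 = 0
n=11: ⌊(12·26+246)/375⌋ − ⌊(11·26+246)/375⌋ = ⌊558/375⌋ − ⌊532/375⌋ = 1 − 1 = 0
n=12: ⌊(13·26+246)/375⌋ − ⌊(12·26+246)/375⌋ = ⌊584/375⌋ − ⌊558/375⌋ = 1 − 1 = 0
n=13: ⌊(14·26+246)/375⌋ − ⌊(13·26+246)/375⌋ = ⌊610/375⌋ − ⌊584/375⌋ = 1 − 1 = 0
n=14: ⌊(15·26+246)/375⌋ − ⌊(14·26+246)/375⌋ = ⌊636/375⌋ − ⌊610/375⌋ = 1 − 1 = 0
n=15: ⌊(16·26+246)/375⌋ − ⌊(15·26+246)/375⌋ = ⌊662/375⌋ − ⌊636/375⌋ = 1 − 1 = 0
n=16: ⌊(17·26+246)/375⌋ − ⌊(16·26+246)/375⌋ = ⌊688/375⌋ − ⌊662/375⌋ = 1 − 1 = 0
n=17: ⌊(18·26+246)/375⌋ − ⌊(17·26+246)/375⌋ = ⌊714/375⌋ − ⌊688/375⌋ = 1 − 1 = 0
n=18: ⌊(19·26+246)/375⌋ − ⌊(18·26+246)/375⌋ = ⌊740/375⌋ − ⌊714/375⌋ = 1 − 1 = 0
n=19: ⌊(20·26+246)/375⌋ − ⌊(19·26+246)/375⌋ = ⌊766/375⌋ − ⌊740/375⌋ = 2 − 1 = 1
n=20: ⌊(21·26+246)/375⌋ − ⌊(20·26+246)/375⌋ = ⌊792/375⌋ − ⌊766/375⌋ = 2 − 2 = 0
n=21: ⌊(22·26+246)/375⌋ − ⌊(21·26+246)/375⌋ = ⌊818/375⌋ − ⌊792/375⌋ = 2 − 2 = 0
n=22: ⌊(23·26+246)/375⌋ − ⌊(22·26+246)/375⌋ = ⌊844/375⌋ − ⌊818/375⌋ = 2 − 2 = 0
n=23: ⌊(24·26+246)/375⌋ − ⌊(23·26+246)/375⌋ = ⌊870/375⌋ − ⌊844/375⌋ = 2 − 2 = 0
n=24: ⌊(25·26+246)/375⌋ − ⌊(24·26+246)/375⌋ = ⌊896/375⌋ − ⌊870/375⌋ = 2 − 2 = 0
n=25: ⌊(26·26+246)/375⌋ − ⌊(25·26+246)/375⌋ = ⌊922/375⌋ − ⌊896/375⌋ = 2 − 2 = 0
n=26: ⌊(27·26+246)/375⌋ − ⌊(26·26+246)/375⌋ = ⌊948/375⌋ − ⌊922/375⌋ = 2 − 2 = 0
n=27: ⌊(28·26+246)/375⌋ − ⌊(27·26+246)/375⌋ = ⌊974/375⌋ − ⌊948/375⌋ = 2 − 2 = 0
n=28: ⌊(29·26+246)/375⌋ − ⌊(28·26+246)/375⌋ = ⌊1000/375⌋ − ⌊974/375⌋ = 2 − 2 = 0
n=29: ⌊(30·26+246)/375⌋ − ⌊(29·26+246)/375⌋ = ⌊1026/375⌋ − ⌊1000/375⌋ = 2 − 2 = 0
n=30: ⌊(31·26+246)/375⌋ − ⌊(30·26+246)/375⌋ = ⌊1052/375⌋ − ⌊1026/375⌋ = 2 − 2 = 0
n=31: ⌊(32·26+246)/375⌋ − ⌊(31·26+246)/375⌋ = ⌊1078/375⌋ − ⌊1052/375⌋ = 2 − 2 = 0
n=32: ⌊(33·26+246)/375⌋ − ⌊(32·26+246)/375⌋ = ⌊1104/375⌋ − ⌊1078/375⌋ = 2 − 2 = 0
n=33: ⌊(34·26+246)/375⌋ − ⌊(33·26+246)/375⌋ = ⌊1130/375⌋ − ⌊1104/375⌋ = 3 − 2 = 1
n=34: ⌊(35·26+246)/375⌋ − ⌊(34·26+246)/375⌋ = ⌊1156/375⌋ − ⌊1130/375⌋ = 3 − 3 = 0
n=35: ⌊(36·26+246)/375⌋ − ⌊(35·26+246)/375⌋ = ⌊1182/375⌋ − ⌊1156/375⌋ = 3 − 3 = 0
n=36: ⌊(37·26+246)/375⌋ − ⌊(36·26+246)/375⌋ = ⌊1208/375⌋ − ⌊1182/375⌋ = 3 − 3 = 0
n=37: ⌊(38·26+246)/375⌋ − ⌊(37·26+246)/375⌋ = ⌊1234/375⌋ − ⌊1208/375⌋ = 3 − 3 = 0
n=38: ⌊(39·26+246)/375⌋ − ⌊(38·26+246)/375⌋ = ⌊1260/375⌋ − ⌊1234/375⌋ = 3 − 3 = 0
n=39: ⌊(40·26+246)/375⌋ − ⌊(39·26+246)/375⌋ = ⌊1286/375⌋ − ⌊1260/375⌋ = 3 − 3 = 0
n=40: ⌊(41·26+246)/375⌋ − ⌊(40·26+246)/375⌋ = ⌊1312/375⌋ − ⌊1286/375⌋ = 3 − 3 = 0
n=41: ⌊(42·26+246)/375⌋ − ⌊(41·26+246)/375⌋ = ⌊1338/375⌋ − ⌊1312/375⌋ = 3 − 3 = 0
n=42: ⌊(43·26+246)/375⌋ − ⌊(42·26+246)/375⌋ = ⌊1364/375⌋ − ⌊1338/375⌋ = 3 − 3 = 0
n=43: ⌊(44·26+246)/375⌋ − ⌊(43·26+246)/375⌋ = ⌊1390/375⌋ − ⌊1364/375⌋ = 3 − 3 = 0
n=44: ⌊(45·26+246)/375⌋ − ⌊(44·26+246)/375⌋ = ⌊1416/375⌋ − ⌊1390/375⌋ = 3 − 3 = 0
n=45: ⌊(46·26+246)/375⌋ − ⌊(45·26+246)/375⌋ = ⌊1442/375⌋ − ⌊1416/375⌋ = 3 − 3 = 0
n=46: ⌊(47·26+246)/375⌋ − ⌊(46·26+246)/375⌋ = ⌊1468/375⌋ − ⌊1442/375⌋ = 3 − 3 = 0
n=47: ⌊(48·26+246)/375⌋ − ⌊(47·26+246)/375⌋ = ⌊1494/375⌋ − ⌊1468/375⌋ = 3 − 3 = 0
n=48: ⌊(49·26+246)/375⌋ − ⌊(48·26+246)/375⌋ = ⌊1520/375⌋ − ⌊1494/375⌋ = 4 − 3 = 1
n=49: ⌊(50·26+246)/375⌋ − ⌊(49·26+246)/375⌋ = ⌊1546/375⌋ − ⌊1520/375⌋ = 4 − 4 = 0
n=50: ⌊(51·26+246)/375⌋ − ⌊(50·26+246)/375⌋ = ⌊1572/375⌋ − ⌊1546/375⌋ = 4 − 4 = 0
n=51: ⌊(52·26+246)/375⌋ − ⌊(51·26+246)/375⌋ = ⌊1598/375⌋ − ⌊1572/375⌋ = 4 − 4 = 0
n=52: ⌊(53·26+246)/375⌋ − ⌊(52·26+246)/375⌋ = ⌊1624/375⌋ − ⌊1598/375⌋ = 4 − 4 = 0
n=53: ⌊(54·26+246)/375⌋ − ⌊(53·26+246)/375⌋ = ⌊1650/375⌋ − ⌊1624/375⌋ = 4 − 4 = 0
n=54: ⌊(55·26+246)/375⌋ − ⌊(54·26+246)/375⌋ = ⌊1676/375⌋ − ⌊1650/375⌋ = 4 − 4 = 0
n=55: ⌊(56·26+246)/375⌋ − ⌊(55·26+246)/375⌋ = ⌊1702/375⌋ − ⌊1676/375⌋ = 4 − 4 = 0
n=56: ⌊(57·26+246)/375⌋ − ⌊(56·26+246)/375⌋ = ⌊1728/375⌋ − ⌊1702/375⌋ = 4 − 4 = 0
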